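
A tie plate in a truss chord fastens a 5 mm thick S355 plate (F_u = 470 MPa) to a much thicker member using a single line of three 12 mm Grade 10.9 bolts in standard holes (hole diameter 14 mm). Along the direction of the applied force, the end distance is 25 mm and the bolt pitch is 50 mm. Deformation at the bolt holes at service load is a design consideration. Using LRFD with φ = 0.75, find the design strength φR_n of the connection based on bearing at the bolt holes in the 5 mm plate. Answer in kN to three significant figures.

Per bolt r_n = 1.2 l_c t F_u ≤ 2.4 d t F_u; upper limit = 2.4 × 12 × 5 × 470 / 1000 = 67.68 kN.
Edge bolt: l_c = 25 − 14/2 = 18 mm → 1.2 × 18 × 5 × 470 / 1000 = 50.76 → r_n = 50.76 kN.
Interior bolts: l_c = 50 − 14 = 36 mm → 1.2 × 36 × 5 × 470 / 1000 = 101.5 → r_n = 67.68 kN.
R_n = 1 × 50.76 + 2 × 67.68 = 186.1 kN.
Design strength φR_n = 0.75 × 186.1 = 140 kN.

140 kN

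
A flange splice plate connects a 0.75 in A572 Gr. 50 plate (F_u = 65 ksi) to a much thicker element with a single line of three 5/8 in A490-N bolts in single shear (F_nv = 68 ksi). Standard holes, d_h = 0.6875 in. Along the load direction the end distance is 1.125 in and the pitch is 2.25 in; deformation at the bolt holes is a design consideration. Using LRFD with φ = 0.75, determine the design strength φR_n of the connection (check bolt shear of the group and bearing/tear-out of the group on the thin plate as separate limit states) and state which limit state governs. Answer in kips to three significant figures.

Bolt shear: A_b = π·0.625²/4 = 0.3068 in²; R_n = 68 × 0.3068 × 3 × 1 = 62.59 kips → 0.75 × 62.59 = 46.9 kips.
Bearing (1.2 l_c t F_u ≤ 2.4 d t F_u): upper limit = 2.4·0.625·0.75·65 = 73.12 kips.
  Edge l_c = 1.125 − 0.6875/2 = 0.7812 → r_n = 45.7 kips; interior l_c = 2.25 − 0.6875 = 1.562 → r_n = 73.12 kips.
  R_n,bearing = 1·45.7 + 2·73.12 = 192 kips → 0.75 × 192 = 144 kips.
Bolt shear governs: 46.9 kips.

46.9 kips (bolt shear governs)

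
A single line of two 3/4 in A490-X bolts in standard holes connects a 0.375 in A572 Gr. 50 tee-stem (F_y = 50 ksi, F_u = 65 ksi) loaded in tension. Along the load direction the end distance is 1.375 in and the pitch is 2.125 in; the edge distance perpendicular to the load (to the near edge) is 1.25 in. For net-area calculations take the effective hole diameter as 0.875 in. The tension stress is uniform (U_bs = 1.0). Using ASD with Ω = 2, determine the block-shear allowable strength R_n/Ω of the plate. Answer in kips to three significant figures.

25.9 kips

Shear plane L_v = 1.375 + 1·2.125 = 3.5 in; A_gv = 3.5 × 0.375 = 1.312 in².
A_nv = (3.5 − 1.5·0.875) × 0.375 = 0.8203 in².
A_nt = (1.25 − 0.5·0.875) × 0.375 = 0.3047 in².
0.6 F_u A_nv = 31.99 kips; 0.6 F_y A_gv = 39.38 kips → shear rupture governs the shear term.
R_n = 31.99 + 1.0 × 65 × 0.3047 = 51.8 kips.
Allowable strength R_n/Ω = 51.8 / 2 = 25.9 kips.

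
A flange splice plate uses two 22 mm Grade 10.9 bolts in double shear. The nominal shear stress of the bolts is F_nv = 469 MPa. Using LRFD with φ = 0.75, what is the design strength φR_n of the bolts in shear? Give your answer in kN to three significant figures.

A_b = π × 22² / 4 = 380.1 mm².
R_n = F_nv · A_b · n · n_s = 469 × 380.1 × 2 × 2 / 1000 = 713.1 kN.
Design strength φR_n = 0.75 × 713.1 = 535 kN.

535 kN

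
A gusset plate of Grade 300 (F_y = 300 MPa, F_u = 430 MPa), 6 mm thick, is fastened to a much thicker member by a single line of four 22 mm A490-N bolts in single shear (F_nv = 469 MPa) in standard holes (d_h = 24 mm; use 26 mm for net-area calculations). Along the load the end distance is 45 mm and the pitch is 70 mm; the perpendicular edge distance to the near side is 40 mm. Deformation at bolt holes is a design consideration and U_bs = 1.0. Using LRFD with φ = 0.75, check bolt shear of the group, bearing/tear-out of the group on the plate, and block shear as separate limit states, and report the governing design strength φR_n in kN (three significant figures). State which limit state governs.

243 kN (block shear governs)

Bolt shear: A_b = π·22²/4 = 380.1 mm²; R_n = 469 × 380.1 × 4 × 1 / 1000 = 713.1 kN → 0.75 × 713.1 = 535 kN.
Bearing: edge l_c = 33, r_n = 102.2 kN; interior l_c = 46, r_n = 136.2 kN; R_n = 102.2 + 3·136.2 = 510.8 kN → 383 kN.
Block shear: A_gv = 1530, A_nv = 984, A_nt = 162 mm²; R_n = min(0.6F_uA_nv, 0.6F_yA_gv) + U_bs·F_u·A_nt = 323.5 kN → 243 kN.
Block shear governs: 243 kN.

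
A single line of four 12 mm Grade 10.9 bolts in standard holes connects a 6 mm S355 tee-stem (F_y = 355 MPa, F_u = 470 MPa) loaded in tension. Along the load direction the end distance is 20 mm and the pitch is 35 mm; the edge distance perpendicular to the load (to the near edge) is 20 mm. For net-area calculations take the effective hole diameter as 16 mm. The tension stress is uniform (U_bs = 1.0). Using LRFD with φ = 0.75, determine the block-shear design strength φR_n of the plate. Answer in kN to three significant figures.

Shear plane L_v = 20 + 3·35 = 125 mm; A_gv = 125 × 6 = 750 mm².
A_nv = (125 − 3.5·16) × 6 = 414 mm².
A_nt = (20 − 0.5·16) × 6 = 72 mm².
0.6 F_u A_nv = 116.7 kN; 0.6 F_y A_gv = 159.8 kN → shear rupture governs the shear term.
R_n = 116.7 + 1.0 × 470 × 72 / 1000 = 150.6 kN.
Design strength φR_n = 0.75 × 150.6 = 113 kN.

113 kN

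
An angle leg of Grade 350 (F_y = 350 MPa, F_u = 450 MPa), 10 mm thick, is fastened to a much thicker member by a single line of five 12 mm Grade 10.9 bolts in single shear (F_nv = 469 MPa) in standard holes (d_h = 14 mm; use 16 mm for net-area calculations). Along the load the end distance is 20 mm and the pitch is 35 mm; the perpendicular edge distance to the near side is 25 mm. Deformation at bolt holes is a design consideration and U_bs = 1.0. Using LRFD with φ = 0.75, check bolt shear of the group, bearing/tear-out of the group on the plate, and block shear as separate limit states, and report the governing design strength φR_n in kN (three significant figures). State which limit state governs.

Bolt shear: A_b = π·12²/4 = 113.1 mm²; R_n = 469 × 113.1 × 5 × 1 / 1000 = 265.2 kN → 0.75 × 265.2 = 199 kN.
Bearing: edge l_c = 13, r_n = 70.2 kN; interior l_c = 21, r_n = 113.4 kN; R_n = 70.2 + 4·113.4 = 523.8 kN → 393 kN.
Block shear: A_gv = 1600, A_nv = 880, A_nt = 170 mm²; R_n = min(0.6F_uA_nv, 0.6F_yA_gv) + U_bs·F_u·A_nt = 314.1 kN → 236 kN.
Bolt shear governs: 199 kN.

199 kN (bolt shear governs)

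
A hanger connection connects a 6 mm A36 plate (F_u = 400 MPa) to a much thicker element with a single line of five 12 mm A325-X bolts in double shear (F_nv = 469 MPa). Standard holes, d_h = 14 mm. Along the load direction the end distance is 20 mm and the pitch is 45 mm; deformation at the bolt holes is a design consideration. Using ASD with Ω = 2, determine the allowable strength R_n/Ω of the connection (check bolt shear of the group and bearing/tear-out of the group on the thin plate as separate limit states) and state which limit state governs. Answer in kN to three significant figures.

Bolt shear: A_b = π·12²/4 = 113.1 mm²; R_n = 469 × 113.1 × 5 × 2 / 1000 = 530.4 kN → 530.4 / 2 = 265 kN.
Bearing (1.2 l_c t F_u ≤ 2.4 d t F_u): upper limit = 2.4·12·6·400 / 1000 = 69.12 kN.
  Edge l_c = 20 − 14/2 = 13 → r_n = 37.44 kN; interior l_c = 45 − 14 = 31 → r_n = 69.12 kN.
  R_n,bearing = 1·37.44 + 4·69.12 = 313.9 kN → 313.9 / 2 = 157 kN.
Bearing governs: 157 kN.

157 kN (bearing governs)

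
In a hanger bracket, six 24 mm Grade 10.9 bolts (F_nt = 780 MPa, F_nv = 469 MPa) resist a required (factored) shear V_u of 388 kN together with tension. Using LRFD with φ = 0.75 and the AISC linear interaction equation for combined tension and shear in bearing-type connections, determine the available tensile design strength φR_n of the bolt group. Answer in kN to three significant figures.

A_b = π·24²/4 = 452.4 mm²; f_rv = 388 × 1000 / (6 × 452.4) = 142.9 MPa.
F'_nt = 1.3 F_nt − (F_nt / φF_nv) f_rv = 1.3·780 − (780/(0.75·469))·142.9 = 697 MPa, capped at F_nt → F'_nt = 697 MPa.
R_n = F'_nt · A_b · n = 697 × 452.4 × 6 / 1000 = 1892 kN.
Design strength φR_n = 0.75 × 1892 = 1420 kN.

1420 kN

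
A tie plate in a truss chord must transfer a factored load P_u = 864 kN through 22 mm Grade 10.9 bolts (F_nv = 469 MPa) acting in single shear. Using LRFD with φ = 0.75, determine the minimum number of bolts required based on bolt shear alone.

7 bolts

A_b = π·22²/4 = 380.1 mm².
Per-bolt design strength φR_n = 0.75 × 469 × 380.1 × 1 / 1000 = 133.7 kN.
n ≥ 864 / 133.7 = 6.462 → use 7 bolts.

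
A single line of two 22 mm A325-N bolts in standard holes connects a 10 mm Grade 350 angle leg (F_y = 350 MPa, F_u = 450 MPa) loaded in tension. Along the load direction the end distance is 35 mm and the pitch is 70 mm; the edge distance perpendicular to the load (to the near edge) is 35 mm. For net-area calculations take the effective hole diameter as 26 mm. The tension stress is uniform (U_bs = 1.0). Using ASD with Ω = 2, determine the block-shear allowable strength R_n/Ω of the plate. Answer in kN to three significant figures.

Shear plane L_v = 35 + 1·70 = 105 mm; A_gv = 105 × 10 = 1050 mm².
A_nv = (105 − 1.5·26) × 10 = 660 mm².
A_nt = (35 − 0.5·26) × 10 = 220 mm².
0.6 F_u A_nv = 178.2 kN; 0.6 F_y A_gv = 220.5 kN → shear rupture governs the shear term.
R_n = 178.2 + 1.0 × 450 × 220 / 1000 = 277.2 kN.
Allowable strength R_n/Ω = 277.2 / 2 = 139 kN.

139 kN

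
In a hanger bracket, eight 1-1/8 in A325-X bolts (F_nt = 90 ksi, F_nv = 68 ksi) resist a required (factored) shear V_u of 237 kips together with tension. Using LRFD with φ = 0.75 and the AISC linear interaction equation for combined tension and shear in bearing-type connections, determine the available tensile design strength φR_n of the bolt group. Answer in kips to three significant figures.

A_b = π·1.125²/4 = 0.994 in²; f_rv = 237 / (8 × 0.994) = 29.8 ksi.
F'_nt = 1.3 F_nt − (F_nt / φF_nv) f_rv = 1.3·90 − (90/(0.75·68))·29.8 = 64.41 ksi, capped at F_nt → F'_nt = 64.41 ksi.
R_n = F'_nt · A_b · n = 64.41 × 0.994 × 8 = 512.2 kips.
Design strength φR_n = 0.75 × 512.2 = 384 kips.

384 kips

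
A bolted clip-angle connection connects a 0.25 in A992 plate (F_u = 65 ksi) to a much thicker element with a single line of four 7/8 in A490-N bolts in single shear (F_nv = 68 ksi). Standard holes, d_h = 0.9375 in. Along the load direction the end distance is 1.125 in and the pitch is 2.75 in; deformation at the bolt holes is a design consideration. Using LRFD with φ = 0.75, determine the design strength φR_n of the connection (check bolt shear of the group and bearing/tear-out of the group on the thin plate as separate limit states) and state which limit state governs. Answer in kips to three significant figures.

86.4 kips (bearing governs)

Bolt shear: A_b = π·0.875²/4 = 0.6013 in²; R_n = 68 × 0.6013 × 4 × 1 = 163.6 kips → 0.75 × 163.6 = 123 kips.
Bearing (1.2 l_c t F_u ≤ 2.4 d t F_u): upper limit = 2.4·0.875·0.25·65 = 34.12 kips.
  Edge l_c = 1.125 − 0.9375/2 = 0.6562 → r_n = 12.8 kips; interior l_c = 2.75 − 0.9375 = 1.812 → r_n = 34.12 kips.
  R_n,bearing = 1·12.8 + 3·34.12 = 115.2 kips → 0.75 × 115.2 = 86.4 kips.
Bearing governs: 86.4 kips.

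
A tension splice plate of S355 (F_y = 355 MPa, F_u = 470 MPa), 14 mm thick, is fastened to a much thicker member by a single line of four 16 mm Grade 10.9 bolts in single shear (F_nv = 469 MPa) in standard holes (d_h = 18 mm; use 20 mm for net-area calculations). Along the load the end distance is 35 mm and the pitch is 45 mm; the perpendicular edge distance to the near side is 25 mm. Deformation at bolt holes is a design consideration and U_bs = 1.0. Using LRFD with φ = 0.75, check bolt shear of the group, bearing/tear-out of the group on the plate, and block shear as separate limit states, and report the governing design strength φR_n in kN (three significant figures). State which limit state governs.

Bolt shear: A_b = π·16²/4 = 201.1 mm²; R_n = 469 × 201.1 × 4 × 1 / 1000 = 377.2 kN → 0.75 × 377.2 = 283 kN.
Bearing: edge l_c = 26, r_n = 205.3 kN; interior l_c = 27, r_n = 213.2 kN; R_n = 205.3 + 3·213.2 = 844.9 kN → 634 kN.
Block shear: A_gv = 2380, A_nv = 1400, A_nt = 210 mm²; R_n = min(0.6F_uA_nv, 0.6F_yA_gv) + U_bs·F_u·A_nt = 493.5 kN → 370 kN.
Bolt shear governs: 283 kN.

283 kN (bolt shear governs)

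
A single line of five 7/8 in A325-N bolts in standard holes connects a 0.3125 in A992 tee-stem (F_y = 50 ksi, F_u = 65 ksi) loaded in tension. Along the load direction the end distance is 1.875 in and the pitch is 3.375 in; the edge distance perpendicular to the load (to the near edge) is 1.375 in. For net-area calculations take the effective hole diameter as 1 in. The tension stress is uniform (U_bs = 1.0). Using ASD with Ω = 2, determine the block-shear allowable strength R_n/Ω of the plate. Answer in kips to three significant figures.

75.2 kips

Shear plane L_v = 1.875 + 4·3.375 = 15.38 in; A_gv = 15.38 × 0.3125 = 4.805 in².
A_nv = (15.38 − 4.5·1) × 0.3125 = 3.398 in².
A_nt = (1.375 − 0.5·1) × 0.3125 = 0.2734 in².
0.6 F_u A_nv = 132.5 kips; 0.6 F_y A_gv = 144.1 kips → shear rupture governs the shear term.
R_n = 132.5 + 1.0 × 65 × 0.2734 = 150.3 kips.
Allowable strength R_n/Ω = 150.3 / 2 = 75.2 kips.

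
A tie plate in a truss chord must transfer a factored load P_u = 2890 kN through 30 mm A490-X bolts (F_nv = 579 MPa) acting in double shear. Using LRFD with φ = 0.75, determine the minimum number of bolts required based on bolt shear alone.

A_b = π·30²/4 = 706.9 mm².
Per-bolt design strength φR_n = 0.75 × 579 × 706.9 × 2 / 1000 = 613.9 kN.
n ≥ 2890 / 613.9 = 4.708 → use 5 bolts.

5 bolts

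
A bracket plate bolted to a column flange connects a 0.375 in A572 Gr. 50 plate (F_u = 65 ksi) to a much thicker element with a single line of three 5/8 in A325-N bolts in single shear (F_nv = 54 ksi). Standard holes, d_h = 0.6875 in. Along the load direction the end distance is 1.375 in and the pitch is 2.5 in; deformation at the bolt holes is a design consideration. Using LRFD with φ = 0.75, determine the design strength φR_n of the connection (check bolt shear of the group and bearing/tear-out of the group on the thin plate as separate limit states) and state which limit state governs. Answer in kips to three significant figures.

37.3 kips (bolt shear governs)

Bolt shear: A_b = π·0.625²/4 = 0.3068 in²; R_n = 54 × 0.3068 × 3 × 1 = 49.7 kips → 0.75 × 49.7 = 37.3 kips.
Bearing (1.2 l_c t F_u ≤ 2.4 d t F_u): upper limit = 2.4·0.625·0.375·65 = 36.56 kips.
  Edge l_c = 1.375 − 0.6875/2 = 1.031 → r_n = 30.16 kips; interior l_c = 2.5 − 0.6875 = 1.812 → r_n = 36.56 kips.
  R_n,bearing = 1·30.16 + 2·36.56 = 103.3 kips → 0.75 × 103.3 = 77.5 kips.
Bolt shear governs: 37.3 kips.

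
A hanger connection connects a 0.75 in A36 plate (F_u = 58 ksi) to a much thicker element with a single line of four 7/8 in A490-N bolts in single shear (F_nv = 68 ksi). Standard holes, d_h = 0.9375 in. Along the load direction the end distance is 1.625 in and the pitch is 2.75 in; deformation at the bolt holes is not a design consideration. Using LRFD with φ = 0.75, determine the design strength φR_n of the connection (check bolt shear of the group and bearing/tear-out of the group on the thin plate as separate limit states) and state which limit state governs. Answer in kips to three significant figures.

Bolt shear: A_b = π·0.875²/4 = 0.6013 in²; R_n = 68 × 0.6013 × 4 × 1 = 163.6 kips → 0.75 × 163.6 = 123 kips.
Bearing (1.5 l_c t F_u ≤ 3.0 d t F_u): upper limit = 3.0·0.875·0.75·58 = 114.2 kips.
  Edge l_c = 1.625 − 0.9375/2 = 1.156 → r_n = 75.45 kips; interior l_c = 2.75 − 0.9375 = 1.812 → r_n = 114.2 kips.
  R_n,bearing = 1·75.45 + 3·114.2 = 418 kips → 0.75 × 418 = 314 kips.
Bolt shear governs: 123 kips.

123 kips (bolt shear governs)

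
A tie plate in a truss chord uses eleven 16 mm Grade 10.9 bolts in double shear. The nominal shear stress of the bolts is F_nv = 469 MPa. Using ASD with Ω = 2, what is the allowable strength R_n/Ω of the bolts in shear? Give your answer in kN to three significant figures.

A_b = π × 16² / 4 = 201.1 mm².
R_n = F_nv · A_b · n · n_s = 469 × 201.1 × 11 × 2 / 1000 = 2075 kN.
Allowable strength R_n/Ω = 2075 / 2 = 1040 kN.

1040 kN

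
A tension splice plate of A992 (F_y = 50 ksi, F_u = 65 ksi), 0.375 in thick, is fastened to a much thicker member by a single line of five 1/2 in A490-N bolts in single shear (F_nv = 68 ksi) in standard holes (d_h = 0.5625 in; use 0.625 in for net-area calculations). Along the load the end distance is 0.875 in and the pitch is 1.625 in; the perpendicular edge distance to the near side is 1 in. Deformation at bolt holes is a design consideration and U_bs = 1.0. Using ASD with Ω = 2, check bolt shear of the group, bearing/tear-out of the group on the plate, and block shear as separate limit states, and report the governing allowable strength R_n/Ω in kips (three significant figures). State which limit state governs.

33.4 kips (bolt shear governs)

Bolt shear: A_b = π·0.5²/4 = 0.1963 in²; R_n = 68 × 0.1963 × 5 × 1 = 66.76 kips → 66.76 / 2 = 33.4 kips.
Bearing: edge l_c = 0.5938, r_n = 17.37 kips; interior l_c = 1.062, r_n = 29.25 kips; R_n = 17.37 + 4·29.25 = 134.4 kips → 67.2 kips.
Block shear: A_gv = 2.766, A_nv = 1.711, A_nt = 0.2578 in²; R_n = min(0.6F_uA_nv, 0.6F_yA_gv) + U_bs·F_u·A_nt = 83.48 kips → 41.7 kips.
Bolt shear governs: 33.4 kips.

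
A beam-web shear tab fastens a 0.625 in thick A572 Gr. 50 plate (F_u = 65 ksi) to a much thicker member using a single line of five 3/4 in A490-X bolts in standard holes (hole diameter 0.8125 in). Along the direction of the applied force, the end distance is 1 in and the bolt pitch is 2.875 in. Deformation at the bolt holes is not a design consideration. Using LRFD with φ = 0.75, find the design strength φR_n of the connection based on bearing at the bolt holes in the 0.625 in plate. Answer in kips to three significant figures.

301 kips

Per bolt r_n = 1.5 l_c t F_u ≤ 3.0 d t F_u; upper limit = 3.0 × 0.75 × 0.625 × 65 = 91.41 kips.
Edge bolt: l_c = 1 − 0.8125/2 = 0.5938 in → 1.5 × 0.5938 × 0.625 × 65 = 36.18 → r_n = 36.18 kips.
Interior bolts: l_c = 2.875 − 0.8125 = 2.062 in → 1.5 × 2.062 × 0.625 × 65 = 125.7 → r_n = 91.41 kips.
R_n = 1 × 36.18 + 4 × 91.41 = 401.8 kips.
Design strength φR_n = 0.75 × 401.8 = 301 kips.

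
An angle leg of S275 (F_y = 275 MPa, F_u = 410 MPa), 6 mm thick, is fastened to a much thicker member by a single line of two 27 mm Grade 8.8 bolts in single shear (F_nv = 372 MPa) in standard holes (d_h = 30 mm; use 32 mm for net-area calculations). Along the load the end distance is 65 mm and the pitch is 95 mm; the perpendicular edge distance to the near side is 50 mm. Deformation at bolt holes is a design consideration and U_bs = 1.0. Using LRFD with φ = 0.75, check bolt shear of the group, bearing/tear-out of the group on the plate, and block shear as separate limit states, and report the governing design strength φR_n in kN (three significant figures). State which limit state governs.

182 kN (block shear governs)

Bolt shear: A_b = π·27²/4 = 572.6 mm²; R_n = 372 × 572.6 × 2 × 1 / 1000 = 426 kN → 0.75 × 426 = 319 kN.
Bearing: edge l_c = 50, r_n = 147.6 kN; interior l_c = 65, r_n = 159.4 kN; R_n = 147.6 + 1·159.4 = 307 kN → 230 kN.
Block shear: A_gv = 960, A_nv = 672, A_nt = 204 mm²; R_n = min(0.6F_uA_nv, 0.6F_yA_gv) + U_bs·F_u·A_nt = 242 kN → 182 kN.
Block shear governs: 182 kN.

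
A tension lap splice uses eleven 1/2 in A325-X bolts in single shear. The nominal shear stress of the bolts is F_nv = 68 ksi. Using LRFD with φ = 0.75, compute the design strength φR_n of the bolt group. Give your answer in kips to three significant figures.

A_b = π × 0.5² / 4 = 0.1963 in².
R_n = F_nv · A_b · n · n_s = 68 × 0.1963 × 11 × 1 = 146.9 kips.
Design strength φR_n = 0.75 × 146.9 = 110 kips.

110 kips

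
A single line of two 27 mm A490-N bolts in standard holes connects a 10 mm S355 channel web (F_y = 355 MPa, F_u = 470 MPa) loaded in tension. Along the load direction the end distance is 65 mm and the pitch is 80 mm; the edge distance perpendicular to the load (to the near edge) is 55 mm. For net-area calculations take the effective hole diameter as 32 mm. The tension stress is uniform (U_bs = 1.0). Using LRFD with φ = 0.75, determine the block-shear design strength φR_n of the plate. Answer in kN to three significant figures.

Shear plane L_v = 65 + 1·80 = 145 mm; A_gv = 145 × 10 = 1450 mm².
A_nv = (145 − 1.5·32) × 10 = 970 mm².
A_nt = (55 − 0.5·32) × 10 = 390 mm².
0.6 F_u A_nv = 273.5 kN; 0.6 F_y A_gv = 308.9 kN → shear rupture governs the shear term.
R_n = 273.5 + 1.0 × 470 × 390 / 1000 = 456.8 kN.
Design strength φR_n = 0.75 × 456.8 = 343 kN.

343 kN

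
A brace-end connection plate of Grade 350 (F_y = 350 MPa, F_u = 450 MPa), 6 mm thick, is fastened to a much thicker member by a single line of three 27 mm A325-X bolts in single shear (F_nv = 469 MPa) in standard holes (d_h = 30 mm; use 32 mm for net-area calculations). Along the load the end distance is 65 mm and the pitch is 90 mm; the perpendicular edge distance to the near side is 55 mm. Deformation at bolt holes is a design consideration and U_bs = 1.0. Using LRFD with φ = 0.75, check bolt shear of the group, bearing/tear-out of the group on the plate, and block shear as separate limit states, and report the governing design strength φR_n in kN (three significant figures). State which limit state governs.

Bolt shear: A_b = π·27²/4 = 572.6 mm²; R_n = 469 × 572.6 × 3 × 1 / 1000 = 805.6 kN → 0.75 × 805.6 = 604 kN.
Bearing: edge l_c = 50, r_n = 162 kN; interior l_c = 60, r_n = 175 kN; R_n = 162 + 2·175 = 511.9 kN → 384 kN.
Block shear: A_gv = 1470, A_nv = 990, A_nt = 234 mm²; R_n = min(0.6F_uA_nv, 0.6F_yA_gv) + U_bs·F_u·A_nt = 372.6 kN → 279 kN.
Block shear governs: 279 kN.

279 kN (block shear governs)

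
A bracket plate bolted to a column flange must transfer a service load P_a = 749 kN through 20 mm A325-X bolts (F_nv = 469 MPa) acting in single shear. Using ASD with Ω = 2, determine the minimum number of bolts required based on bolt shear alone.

A_b = π·20²/4 = 314.2 mm².
Per-bolt allowable strength R_n/Ω = 469 × 314.2 × 1 / 1000 / 2 = 73.67 kN.
n ≥ 749 / 73.67 = 10.17 → use 11 bolts.

11 bolts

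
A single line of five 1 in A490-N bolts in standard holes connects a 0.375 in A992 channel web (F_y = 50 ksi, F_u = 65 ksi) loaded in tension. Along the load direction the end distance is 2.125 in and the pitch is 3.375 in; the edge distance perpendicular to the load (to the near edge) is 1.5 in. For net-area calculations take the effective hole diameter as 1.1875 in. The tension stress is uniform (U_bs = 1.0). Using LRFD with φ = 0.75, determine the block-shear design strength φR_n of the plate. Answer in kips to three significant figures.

Shear plane L_v = 2.125 + 4·3.375 = 15.62 in; A_gv = 15.62 × 0.375 = 5.859 in².
A_nv = (15.62 − 4.5·1.1875) × 0.375 = 3.855 in².
A_nt = (1.5 − 0.5·1.1875) × 0.375 = 0.3398 in².
0.6 F_u A_nv = 150.4 kips; 0.6 F_y A_gv = 175.8 kips → shear rupture governs the shear term.
R_n = 150.4 + 1.0 × 65 × 0.3398 = 172.5 kips.
Design strength φR_n = 0.75 × 172.5 = 129 kips.

129 kips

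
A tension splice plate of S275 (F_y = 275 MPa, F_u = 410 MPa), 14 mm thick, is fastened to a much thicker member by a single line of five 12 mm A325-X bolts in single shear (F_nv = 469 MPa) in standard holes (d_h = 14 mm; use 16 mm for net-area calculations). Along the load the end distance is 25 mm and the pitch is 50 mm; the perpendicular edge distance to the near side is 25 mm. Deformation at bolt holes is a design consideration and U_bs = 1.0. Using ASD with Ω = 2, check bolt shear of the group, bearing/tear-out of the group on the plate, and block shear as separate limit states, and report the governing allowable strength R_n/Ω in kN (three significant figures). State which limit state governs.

133 kN (bolt shear governs)

Bolt shear: A_b = π·12²/4 = 113.1 mm²; R_n = 469 × 113.1 × 5 × 1 / 1000 = 265.2 kN → 265.2 / 2 = 133 kN.
Bearing: edge l_c = 18, r_n = 124 kN; interior l_c = 36, r_n = 165.3 kN; R_n = 124 + 4·165.3 = 785.2 kN → 393 kN.
Block shear: A_gv = 3150, A_nv = 2142, A_nt = 238 mm²; R_n = min(0.6F_uA_nv, 0.6F_yA_gv) + U_bs·F_u·A_nt = 617.3 kN → 309 kN.
Bolt shear governs: 133 kN.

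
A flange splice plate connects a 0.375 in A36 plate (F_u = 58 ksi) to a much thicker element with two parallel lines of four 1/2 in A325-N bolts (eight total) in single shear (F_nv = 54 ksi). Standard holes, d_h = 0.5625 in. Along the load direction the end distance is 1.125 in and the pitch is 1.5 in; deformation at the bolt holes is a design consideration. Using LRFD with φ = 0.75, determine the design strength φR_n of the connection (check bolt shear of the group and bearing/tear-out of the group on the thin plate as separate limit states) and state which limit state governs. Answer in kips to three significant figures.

63.6 kips (bolt shear governs)

Bolt shear: A_b = π·0.5²/4 = 0.1963 in²; R_n = 54 × 0.1963 × 8 × 1 = 84.82 kips → 0.75 × 84.82 = 63.6 kips.
Bearing (1.2 l_c t F_u ≤ 2.4 d t F_u): upper limit = 2.4·0.5·0.375·58 = 26.1 kips.
  Edge l_c = 1.125 − 0.5625/2 = 0.8438 → r_n = 22.02 kips; interior l_c = 1.5 − 0.5625 = 0.9375 → r_n = 24.47 kips.
  R_n,bearing = 2·22.02 + 6·24.47 = 190.9 kips → 0.75 × 190.9 = 143 kips.
Bolt shear governs: 63.6 kips.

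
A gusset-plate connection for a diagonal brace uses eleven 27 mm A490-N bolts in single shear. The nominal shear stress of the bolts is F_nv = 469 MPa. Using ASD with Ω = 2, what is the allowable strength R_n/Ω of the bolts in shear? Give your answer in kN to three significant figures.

A_b = π × 27² / 4 = 572.6 mm².
R_n = F_nv · A_b · n · n_s = 469 × 572.6 × 11 × 1 / 1000 = 2954 kN.
Allowable strength R_n/Ω = 2954 / 2 = 1480 kN.

1480 kN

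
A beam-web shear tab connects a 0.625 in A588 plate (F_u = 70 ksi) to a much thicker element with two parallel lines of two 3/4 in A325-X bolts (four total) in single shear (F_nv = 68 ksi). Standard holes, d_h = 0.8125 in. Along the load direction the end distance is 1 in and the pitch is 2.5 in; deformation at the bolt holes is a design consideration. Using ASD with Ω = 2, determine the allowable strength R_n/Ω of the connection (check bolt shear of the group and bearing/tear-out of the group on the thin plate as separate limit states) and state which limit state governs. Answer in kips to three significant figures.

60.1 kips (bolt shear governs)

Bolt shear: A_b = π·0.75²/4 = 0.4418 in²; R_n = 68 × 0.4418 × 4 × 1 = 120.2 kips → 120.2 / 2 = 60.1 kips.
Bearing (1.2 l_c t F_u ≤ 2.4 d t F_u): upper limit = 2.4·0.75·0.625·70 = 78.75 kips.
  Edge l_c = 1 − 0.8125/2 = 0.5938 → r_n = 31.17 kips; interior l_c = 2.5 − 0.8125 = 1.688 → r_n = 78.75 kips.
  R_n,bearing = 2·31.17 + 2·78.75 = 219.8 kips → 219.8 / 2 = 110 kips.
Bolt shear governs: 60.1 kips.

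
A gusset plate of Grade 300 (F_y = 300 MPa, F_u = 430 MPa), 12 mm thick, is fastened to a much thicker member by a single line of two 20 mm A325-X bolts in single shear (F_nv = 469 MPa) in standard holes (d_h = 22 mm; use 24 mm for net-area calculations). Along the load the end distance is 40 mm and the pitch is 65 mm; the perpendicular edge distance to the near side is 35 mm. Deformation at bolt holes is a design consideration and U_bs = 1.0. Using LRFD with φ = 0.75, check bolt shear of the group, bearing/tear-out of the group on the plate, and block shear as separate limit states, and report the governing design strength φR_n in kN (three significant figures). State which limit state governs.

221 kN (bolt shear governs)

Bolt shear: A_b = π·20²/4 = 314.2 mm²; R_n = 469 × 314.2 × 2 × 1 / 1000 = 294.7 kN → 0.75 × 294.7 = 221 kN.
Bearing: edge l_c = 29, r_n = 179.6 kN; interior l_c = 43, r_n = 247.7 kN; R_n = 179.6 + 1·247.7 = 427.2 kN → 320 kN.
Block shear: A_gv = 1260, A_nv = 828, A_nt = 276 mm²; R_n = min(0.6F_uA_nv, 0.6F_yA_gv) + U_bs·F_u·A_nt = 332.3 kN → 249 kN.
Bolt shear governs: 221 kN.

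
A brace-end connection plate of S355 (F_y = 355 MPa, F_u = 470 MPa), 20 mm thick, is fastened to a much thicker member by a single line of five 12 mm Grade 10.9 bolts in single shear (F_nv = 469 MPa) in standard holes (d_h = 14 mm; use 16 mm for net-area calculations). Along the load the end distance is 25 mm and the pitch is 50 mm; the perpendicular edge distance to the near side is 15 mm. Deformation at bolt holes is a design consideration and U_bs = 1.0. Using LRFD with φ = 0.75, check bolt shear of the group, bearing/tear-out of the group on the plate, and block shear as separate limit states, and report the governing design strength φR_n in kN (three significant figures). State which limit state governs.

Bolt shear: A_b = π·12²/4 = 113.1 mm²; R_n = 469 × 113.1 × 5 × 1 / 1000 = 265.2 kN → 0.75 × 265.2 = 199 kN.
Bearing: edge l_c = 18, r_n = 203 kN; interior l_c = 36, r_n = 270.7 kN; R_n = 203 + 4·270.7 = 1286 kN → 964 kN.
Block shear: A_gv = 4500, A_nv = 3060, A_nt = 140 mm²; R_n = min(0.6F_uA_nv, 0.6F_yA_gv) + U_bs·F_u·A_nt = 928.7 kN → 697 kN.
Bolt shear governs: 199 kN.

199 kN (bolt shear governs)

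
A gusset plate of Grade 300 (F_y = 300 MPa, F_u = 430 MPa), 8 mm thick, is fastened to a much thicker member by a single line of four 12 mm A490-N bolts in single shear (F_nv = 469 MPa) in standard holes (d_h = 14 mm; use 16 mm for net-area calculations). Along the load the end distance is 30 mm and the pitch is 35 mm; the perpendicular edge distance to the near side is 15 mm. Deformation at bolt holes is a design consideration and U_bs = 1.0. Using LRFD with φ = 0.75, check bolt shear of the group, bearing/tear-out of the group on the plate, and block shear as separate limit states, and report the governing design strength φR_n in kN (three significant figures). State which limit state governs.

140 kN (block shear governs)

Bolt shear: A_b = π·12²/4 = 113.1 mm²; R_n = 469 × 113.1 × 4 × 1 / 1000 = 212.2 kN → 0.75 × 212.2 = 159 kN.
Bearing: edge l_c = 23, r_n = 94.94 kN; interior l_c = 21, r_n = 86.69 kN; R_n = 94.94 + 3·86.69 = 355 kN → 266 kN.
Block shear: A_gv = 1080, A_nv = 632, A_nt = 56 mm²; R_n = min(0.6F_uA_nv, 0.6F_yA_gv) + U_bs·F_u·A_nt = 187.1 kN → 140 kN.
Block shear governs: 140 kN.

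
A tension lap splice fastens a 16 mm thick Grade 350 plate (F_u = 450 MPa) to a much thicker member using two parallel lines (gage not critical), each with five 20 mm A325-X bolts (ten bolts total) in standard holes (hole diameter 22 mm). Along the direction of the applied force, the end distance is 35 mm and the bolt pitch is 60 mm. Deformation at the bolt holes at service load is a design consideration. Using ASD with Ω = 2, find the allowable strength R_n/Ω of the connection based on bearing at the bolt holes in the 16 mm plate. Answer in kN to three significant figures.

Per bolt r_n = 1.2 l_c t F_u ≤ 2.4 d t F_u; upper limit = 2.4 × 20 × 16 × 450 / 1000 = 345.6 kN.
Edge bolt: l_c = 35 − 22/2 = 24 mm → 1.2 × 24 × 16 × 450 / 1000 = 207.4 → r_n = 207.4 kN.
Interior bolts: l_c = 60 − 22 = 38 mm → 1.2 × 38 × 16 × 450 / 1000 = 328.3 → r_n = 328.3 kN.
R_n = 2 × 207.4 + 8 × 328.3 = 3041 kN.
Allowable strength R_n/Ω = 3041 / 2 = 1520 kN.

1520 kN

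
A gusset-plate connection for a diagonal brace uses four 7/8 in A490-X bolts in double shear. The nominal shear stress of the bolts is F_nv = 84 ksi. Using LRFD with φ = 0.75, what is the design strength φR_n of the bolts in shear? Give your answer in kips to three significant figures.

303 kips

A_b = π × 0.875² / 4 = 0.6013 in².
R_n = F_nv · A_b · n · n_s = 84 × 0.6013 × 4 × 2 = 404.1 kips.
Design strength φR_n = 0.75 × 404.1 = 303 kips.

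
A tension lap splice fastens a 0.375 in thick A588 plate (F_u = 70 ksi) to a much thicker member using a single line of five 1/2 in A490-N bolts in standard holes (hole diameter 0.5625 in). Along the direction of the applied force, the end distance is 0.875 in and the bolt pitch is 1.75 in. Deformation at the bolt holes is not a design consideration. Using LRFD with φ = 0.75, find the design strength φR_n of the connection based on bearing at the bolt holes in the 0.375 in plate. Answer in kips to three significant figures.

Per bolt r_n = 1.5 l_c t F_u ≤ 3.0 d t F_u; upper limit = 3.0 × 0.5 × 0.375 × 70 = 39.38 kips.
Edge bolt: l_c = 0.875 − 0.5625/2 = 0.5938 in → 1.5 × 0.5938 × 0.375 × 70 = 23.38 → r_n = 23.38 kips.
Interior bolts: l_c = 1.75 − 0.5625 = 1.188 in → 1.5 × 1.188 × 0.375 × 70 = 46.76 → r_n = 39.38 kips.
R_n = 1 × 23.38 + 4 × 39.38 = 180.9 kips.
Design strength φR_n = 0.75 × 180.9 = 136 kips.

136 kips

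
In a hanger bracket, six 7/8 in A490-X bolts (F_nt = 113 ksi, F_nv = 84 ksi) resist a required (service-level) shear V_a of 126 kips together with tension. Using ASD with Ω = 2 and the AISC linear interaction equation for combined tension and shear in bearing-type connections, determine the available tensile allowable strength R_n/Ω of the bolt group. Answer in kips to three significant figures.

95.5 kips

A_b = π·0.875²/4 = 0.6013 in²; f_rv = 126 / (6 × 0.6013) = 34.92 ksi.
F'_nt = 1.3 F_nt − (Ω F_nt / F_nv) f_rv = 1.3·113 − (2·113/84)·34.92 = 52.94 ksi, capped at F_nt → F'_nt = 52.94 ksi.
R_n = F'_nt · A_b · n = 52.94 × 0.6013 × 6 = 191 kips.
Allowable strength R_n/Ω = 191 / 2 = 95.5 kips.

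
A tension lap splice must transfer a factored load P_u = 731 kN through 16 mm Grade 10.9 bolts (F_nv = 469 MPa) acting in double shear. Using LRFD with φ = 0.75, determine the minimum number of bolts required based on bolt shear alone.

A_b = π·16²/4 = 201.1 mm².
Per-bolt design strength φR_n = 0.75 × 469 × 201.1 × 2 / 1000 = 141.4 kN.
n ≥ 731 / 141.4 = 5.168 → use 6 bolts.

6 bolts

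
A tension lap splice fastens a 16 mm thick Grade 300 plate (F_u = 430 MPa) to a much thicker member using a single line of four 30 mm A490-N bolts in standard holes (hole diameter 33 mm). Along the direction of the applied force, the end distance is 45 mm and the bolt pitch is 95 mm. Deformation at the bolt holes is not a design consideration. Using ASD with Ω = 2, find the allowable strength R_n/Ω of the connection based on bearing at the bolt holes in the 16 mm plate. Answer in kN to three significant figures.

Per bolt r_n = 1.5 l_c t F_u ≤ 3.0 d t F_u; upper limit = 3.0 × 30 × 16 × 430 / 1000 = 619.2 kN.
Edge bolt: l_c = 45 − 33/2 = 28.5 mm → 1.5 × 28.5 × 16 × 430 / 1000 = 294.1 → r_n = 294.1 kN.
Interior bolts: l_c = 95 − 33 = 62 mm → 1.5 × 62 × 16 × 430 / 1000 = 639.8 → r_n = 619.2 kN.
R_n = 1 × 294.1 + 3 × 619.2 = 2152 kN.
Allowable strength R_n/Ω = 2152 / 2 = 1080 kN.

1080 kN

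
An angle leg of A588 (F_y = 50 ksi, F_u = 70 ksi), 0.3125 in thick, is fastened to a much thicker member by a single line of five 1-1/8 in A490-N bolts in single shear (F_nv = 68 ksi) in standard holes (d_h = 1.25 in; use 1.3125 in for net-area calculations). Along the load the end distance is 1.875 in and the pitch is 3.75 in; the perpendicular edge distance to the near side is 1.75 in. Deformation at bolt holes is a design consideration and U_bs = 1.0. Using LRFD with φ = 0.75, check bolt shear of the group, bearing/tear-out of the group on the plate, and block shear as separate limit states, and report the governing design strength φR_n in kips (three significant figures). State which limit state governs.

126 kips (block shear governs)

Bolt shear: A_b = π·1.125²/4 = 0.994 in²; R_n = 68 × 0.994 × 5 × 1 = 338 kips → 0.75 × 338 = 253 kips.
Bearing: edge l_c = 1.25, r_n = 32.81 kips; interior l_c = 2.5, r_n = 59.06 kips; R_n = 32.81 + 4·59.06 = 269.1 kips → 202 kips.
Block shear: A_gv = 5.273, A_nv = 3.428, A_nt = 0.3418 in²; R_n = min(0.6F_uA_nv, 0.6F_yA_gv) + U_bs·F_u·A_nt = 167.9 kips → 126 kips.
Block shear governs: 126 kips.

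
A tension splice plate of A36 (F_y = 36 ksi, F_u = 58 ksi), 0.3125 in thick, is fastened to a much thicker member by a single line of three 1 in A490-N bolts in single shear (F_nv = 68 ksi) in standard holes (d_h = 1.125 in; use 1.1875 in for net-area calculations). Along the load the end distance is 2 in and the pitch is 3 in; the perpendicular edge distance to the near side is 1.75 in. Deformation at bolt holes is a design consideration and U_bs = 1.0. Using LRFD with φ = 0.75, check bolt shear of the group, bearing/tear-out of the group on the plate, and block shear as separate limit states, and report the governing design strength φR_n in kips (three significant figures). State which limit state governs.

Bolt shear: A_b = π·1²/4 = 0.7854 in²; R_n = 68 × 0.7854 × 3 × 1 = 160.2 kips → 0.75 × 160.2 = 120 kips.
Bearing: edge l_c = 1.438, r_n = 31.27 kips; interior l_c = 1.875, r_n = 40.78 kips; R_n = 31.27 + 2·40.78 = 112.8 kips → 84.6 kips.
Block shear: A_gv = 2.5, A_nv = 1.572, A_nt = 0.3613 in²; R_n = min(0.6F_uA_nv, 0.6F_yA_gv) + U_bs·F_u·A_nt = 74.96 kips → 56.2 kips.
Block shear governs: 56.2 kips.

56.2 kips (block shear governs)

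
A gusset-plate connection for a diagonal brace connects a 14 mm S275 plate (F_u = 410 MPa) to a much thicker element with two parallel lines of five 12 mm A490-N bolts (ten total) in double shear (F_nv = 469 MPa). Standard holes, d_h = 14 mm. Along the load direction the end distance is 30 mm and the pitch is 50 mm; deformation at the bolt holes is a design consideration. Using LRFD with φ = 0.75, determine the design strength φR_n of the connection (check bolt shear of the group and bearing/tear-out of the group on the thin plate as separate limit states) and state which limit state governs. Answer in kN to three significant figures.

Bolt shear: A_b = π·12²/4 = 113.1 mm²; R_n = 469 × 113.1 × 10 × 2 / 1000 = 1061 kN → 0.75 × 1061 = 796 kN.
Bearing (1.2 l_c t F_u ≤ 2.4 d t F_u): upper limit = 2.4·12·14·410 / 1000 = 165.3 kN.
  Edge l_c = 30 − 14/2 = 23 → r_n = 158.4 kN; interior l_c = 50 − 14 = 36 → r_n = 165.3 kN.
  R_n,bearing = 2·158.4 + 8·165.3 = 1639 kN → 0.75 × 1639 = 1230 kN.
Bolt shear governs: 796 kN.

796 kN (bolt shear governs)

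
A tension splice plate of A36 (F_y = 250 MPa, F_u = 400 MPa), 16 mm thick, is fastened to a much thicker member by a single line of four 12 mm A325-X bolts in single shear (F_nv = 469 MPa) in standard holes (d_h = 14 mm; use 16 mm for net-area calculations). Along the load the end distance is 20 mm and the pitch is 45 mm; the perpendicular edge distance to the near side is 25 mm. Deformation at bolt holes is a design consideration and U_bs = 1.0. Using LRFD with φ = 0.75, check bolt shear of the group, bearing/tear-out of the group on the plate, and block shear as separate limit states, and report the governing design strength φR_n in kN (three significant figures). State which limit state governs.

Bolt shear: A_b = π·12²/4 = 113.1 mm²; R_n = 469 × 113.1 × 4 × 1 / 1000 = 212.2 kN → 0.75 × 212.2 = 159 kN.
Bearing: edge l_c = 13, r_n = 99.84 kN; interior l_c = 31, r_n = 184.3 kN; R_n = 99.84 + 3·184.3 = 652.8 kN → 490 kN.
Block shear: A_gv = 2480, A_nv = 1584, A_nt = 272 mm²; R_n = min(0.6F_uA_nv, 0.6F_yA_gv) + U_bs·F_u·A_nt = 480.8 kN → 361 kN.
Bolt shear governs: 159 kN.

159 kN (bolt shear governs)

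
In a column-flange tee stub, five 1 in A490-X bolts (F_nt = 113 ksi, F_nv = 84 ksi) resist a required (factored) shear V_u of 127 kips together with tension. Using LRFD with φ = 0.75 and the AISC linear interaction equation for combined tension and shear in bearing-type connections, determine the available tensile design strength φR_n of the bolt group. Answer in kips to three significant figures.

262 kips

A_b = π·1²/4 = 0.7854 in²; f_rv = 127 / (5 × 0.7854) = 32.34 ksi.
F'_nt = 1.3 F_nt − (F_nt / φF_nv) f_rv = 1.3·113 − (113/(0.75·84))·32.34 = 88.89 ksi, capped at F_nt → F'_nt = 88.89 ksi.
R_n = F'_nt · A_b · n = 88.89 × 0.7854 × 5 = 349.1 kips.
Design strength φR_n = 0.75 × 349.1 = 262 kips.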